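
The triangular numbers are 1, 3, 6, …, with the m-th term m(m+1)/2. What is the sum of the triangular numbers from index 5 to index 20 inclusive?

Σ i(i+1)/2 = (Σi² + Σi) / 2 over i = 5..20.
Σi = 210 − 10 = 200 and Σi² = 2870 − 30 = 2840.
(1·2840 + 1·200) / 2 = 3040/2 = 1520.

1520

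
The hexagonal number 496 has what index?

16

Set n(2n−1) = 496, giving 2n² − n − 496 = 0.
The discriminant is 1 + 8·496 = 3969, and √3969 = 63.
So n = (1 + 63) / 4 = 64/4 = 16.
Check: 16·(2·16 − 1) = 496. ✓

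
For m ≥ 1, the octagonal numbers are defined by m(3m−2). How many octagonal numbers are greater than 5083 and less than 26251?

The n-th octagonal number is n(3n−2).
Smallest index with value > 5083: n = 42 (giving 5208).
Largest index with value < 26251: n = 93 (giving 25761).
Indices 42 through 93: 52 terms.

52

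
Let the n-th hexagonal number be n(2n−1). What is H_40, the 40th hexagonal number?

40·(2·40 − 1) = 40·79 = 3160.

3160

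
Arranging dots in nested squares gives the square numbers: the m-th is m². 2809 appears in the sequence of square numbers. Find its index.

We need n² = 2809, so n = √2809 = 53.
Check: 53² = 2809. ✓

53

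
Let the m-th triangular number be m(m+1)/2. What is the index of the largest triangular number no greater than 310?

24

Solve n(n+1)/2 ≤ 310 for integer n.
n = 24 gives 300 ≤ 310, while n = 25 gives 325 > 310; so the answer is index 24.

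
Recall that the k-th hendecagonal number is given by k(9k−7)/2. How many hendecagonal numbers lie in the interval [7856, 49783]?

63

The n-th hendecagonal number is n(9n−7)/2.
Smallest index with value ≥ 7856: n = 43 (giving 8170).
Largest index with value ≤ 49783: n = 105 (giving 49245).
Indices 43 through 105: 63 terms.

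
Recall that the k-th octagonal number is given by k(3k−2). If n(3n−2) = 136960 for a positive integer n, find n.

Set n(3n−2) = 136960, giving 3n² − 2n − 136960 = 0.
The discriminant is 4 + 12·136960 = 1643524, and √1643524 = 1282.
So n = (2 + 1282) / 6 = 1284/6 = 214.

214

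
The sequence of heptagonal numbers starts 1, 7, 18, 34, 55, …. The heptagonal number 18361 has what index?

86

Set n(5n−3)/2 = 18361, giving 5n² − 3n − 36722 = 0.
The discriminant is 9 + 40·18361 = 734449, and √734449 = 857.
So n = (3 + 857) / 10 = 860/10 = 86.
Check: 86·(5·86 − 3)/2 = 18361. ✓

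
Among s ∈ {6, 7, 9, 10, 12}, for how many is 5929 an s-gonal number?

s = 6: P(6, 54) = 5778 and P(6, 55) = 5995; 5929 is not s-gonal.
s = 7: P(7, 49) = 5929. ✓
s = 9: P(9, 41) = 5781 and P(9, 42) = 6069; 5929 is not s-gonal.
s = 10: P(10, 38) = 5662 and P(10, 39) = 5967; 5929 is not s-gonal.
s = 12: P(12, 34) = 5644 and P(12, 35) = 5985; 5929 is not s-gonal.
Hits: s ∈ {7} → 1.

1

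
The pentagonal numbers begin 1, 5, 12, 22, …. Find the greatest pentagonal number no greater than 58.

Solve n(3n−1)/2 ≤ 58 for integer n.
n = 6 gives 51 ≤ 58, while n = 7 gives 70 > 58; so the answer is 51.

51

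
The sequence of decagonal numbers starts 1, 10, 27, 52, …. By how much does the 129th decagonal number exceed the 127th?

2042

129·(4·129 − 3) = 66177 and 127·(4·127 − 3) = 64135.
Difference: 66177 − 64135 = 2042.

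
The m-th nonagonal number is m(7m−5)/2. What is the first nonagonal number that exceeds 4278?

Solve n(7n−5)/2 > 4278 for integer n.
The largest n with value ≤ 4278 is 35 (since 4200 ≤ 4278 < 4446), so the first above is n = 36, value 4446.

4446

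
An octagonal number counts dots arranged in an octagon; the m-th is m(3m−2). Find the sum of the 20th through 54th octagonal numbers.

Σ i(3i−2) = 3Σi² − 2Σi over i = 20..54.
Σi = 1485 − 190 = 1295 and Σi² = 53955 − 2470 = 51485.
3·51485 − 2·1295 = 151865.

151865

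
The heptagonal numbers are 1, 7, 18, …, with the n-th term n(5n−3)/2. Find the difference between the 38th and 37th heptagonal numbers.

186

Consecutive heptagonal numbers differ by 5n − 4: here 5·38 − 4 = 186.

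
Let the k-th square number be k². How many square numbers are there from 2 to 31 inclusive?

4

The n-th square number is n².
Smallest index with value ≥ 2: n = 2 (giving 4).
Largest index with value ≤ 31: n = 5 (giving 25).
Indices 2 through 5: 4 terms.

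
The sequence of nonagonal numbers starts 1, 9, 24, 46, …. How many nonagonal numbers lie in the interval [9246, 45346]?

63

The n-th nonagonal number is n(7n−5)/2.
Smallest index with value ≥ 9246: n = 52 (giving 9334).
Largest index with value ≤ 45346: n = 114 (giving 45201).
Indices 52 through 114: 63 terms.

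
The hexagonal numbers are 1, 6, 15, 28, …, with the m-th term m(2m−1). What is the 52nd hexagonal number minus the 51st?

205

Consecutive hexagonal numbers differ by 4n − 3: here 4·52 − 3 = 205.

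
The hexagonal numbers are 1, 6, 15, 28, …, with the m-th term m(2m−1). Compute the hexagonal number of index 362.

The 362nd hexagonal number is n(2n−1) with n = 362.
362·(2·362 − 1) = 362·723 = 261726.

261726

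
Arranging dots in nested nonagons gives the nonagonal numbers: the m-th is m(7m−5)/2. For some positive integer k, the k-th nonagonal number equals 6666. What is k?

44

Set n(7n−5)/2 = 6666, giving 7n² − 5n − 13332 = 0.
The discriminant is 25 + 56·6666 = 373321, and √373321 = 611.
So n = (5 + 611) / 14 = 616/14 = 44.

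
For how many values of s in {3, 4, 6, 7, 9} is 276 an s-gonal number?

s = 3: P(3, 23) = 276. ✓
s = 4: P(4, 16) = 256 and P(4, 17) = 289; 276 is not s-gonal.
s = 6: P(6, 12) = 276. ✓
s = 7: P(7, 10) = 235 and P(7, 11) = 286; 276 is not s-gonal.
s = 9: P(9, 9) = 261 and P(9, 10) = 325; 276 is not s-gonal.
Hits: s ∈ {3, 6} → 2.

2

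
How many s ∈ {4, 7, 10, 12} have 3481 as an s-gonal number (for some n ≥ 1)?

s = 4: P(4, 59) = 3481. ✓
s = 7: P(7, 37) = 3367 and P(7, 38) = 3553; 3481 is not s-gonal.
s = 10: P(10, 29) = 3277 and P(10, 30) = 3510; 3481 is not s-gonal.
s = 12: P(12, 26) = 3276 and P(12, 27) = 3537; 3481 is not s-gonal.
Hits: s ∈ {4} → 1.

1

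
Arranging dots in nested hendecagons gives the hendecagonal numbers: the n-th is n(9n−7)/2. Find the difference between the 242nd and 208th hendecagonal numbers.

242·(9·242 − 7)/2 = 262691 and 208·(9·208 − 7)/2 = 193960.
Difference: 262691 − 193960 = 68731.

68731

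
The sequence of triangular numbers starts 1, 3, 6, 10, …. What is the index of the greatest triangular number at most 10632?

Solve n(n+1)/2 ≤ 10632 for integer n.
n = 145 gives 10585 ≤ 10632, while n = 146 gives 10731 > 10632; so the answer is index 145.

145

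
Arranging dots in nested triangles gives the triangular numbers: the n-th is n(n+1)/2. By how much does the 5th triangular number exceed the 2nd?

5·6/2 = 15 and 2·3/2 = 3.
Difference: 15 − 3 = 12.

12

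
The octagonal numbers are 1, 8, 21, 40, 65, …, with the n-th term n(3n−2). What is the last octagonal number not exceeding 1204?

1160

Solve n(3n−2) ≤ 1204 for integer n.
n = 20 gives 1160 ≤ 1204, while n = 21 gives 1281 > 1204; so the answer is 1160.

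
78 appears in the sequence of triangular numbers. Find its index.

12

Set n(n+1)/2 = 78, giving n² + n − 156 = 0.
The discriminant is 1 + 8·78 = 625, and √625 = 25.
So n = (-1 + 25) / 2 = 24/2 = 12.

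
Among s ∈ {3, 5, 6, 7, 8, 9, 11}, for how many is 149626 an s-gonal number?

1

s = 3: P(3, 546) = 149331 and P(3, 547) = 149878; 149626 is not s-gonal.
s = 5: P(5, 316) = 149626. ✓
s = 6: P(6, 273) = 148785 and P(6, 274) = 149878; 149626 is not s-gonal.
s = 7: P(7, 244) = 148474 and P(7, 245) = 149695; 149626 is not s-gonal.
s = 8: P(8, 223) = 148741 and P(8, 224) = 150080; 149626 is not s-gonal.
s = 9: P(9, 207) = 149454 and P(9, 208) = 150904; 149626 is not s-gonal.
s = 11: P(11, 182) = 148421 and P(11, 183) = 150060; 149626 is not s-gonal.
Hits: s ∈ {5} → 1.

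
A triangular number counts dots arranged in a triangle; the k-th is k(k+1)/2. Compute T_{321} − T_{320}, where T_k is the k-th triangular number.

Consecutive triangular numbers differ by n: T_{321} − T_{320} = 321.

321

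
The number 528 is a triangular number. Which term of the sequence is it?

Set n(n+1)/2 = 528, giving n² + n − 1056 = 0.
So n = (-1 + 65) / 2 = 64/2 = 32.

32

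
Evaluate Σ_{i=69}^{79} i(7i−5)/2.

Σ i(7i−5)/2 = (7Σi² − 5Σi) / 2 over i = 69..79.
Σi = 3160 − 2346 = 814 and Σi² = 167480 − 107134 = 60346.
(7·60346 − 5·814) / 2 = 418352/2 = 209176.

209176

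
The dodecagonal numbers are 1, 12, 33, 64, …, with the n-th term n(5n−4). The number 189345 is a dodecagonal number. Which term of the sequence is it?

195

Set n(5n−4) = 189345, giving 5n² − 4n − 189345 = 0.
So n = (4 + 1946) / 10 = 1950/10 = 195.
Check: 195·(5·195 − 4) = 189345. ✓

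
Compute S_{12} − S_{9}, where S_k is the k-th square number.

63

12² = 144 and 9² = 81.
Difference: 144 − 81 = 63.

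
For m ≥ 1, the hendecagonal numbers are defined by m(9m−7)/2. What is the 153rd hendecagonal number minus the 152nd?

Consecutive hendecagonal numbers differ by 9n − 8: here 9·153 − 8 = 1369.

1369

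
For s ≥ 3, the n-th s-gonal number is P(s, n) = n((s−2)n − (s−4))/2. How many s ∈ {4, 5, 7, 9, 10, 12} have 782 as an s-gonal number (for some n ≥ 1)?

s = 4: P(4, 27) = 729 and P(4, 28) = 784; 782 is not s-gonal.
s = 5: P(5, 23) = 782. ✓
s = 7: P(7, 17) = 697 and P(7, 18) = 783; 782 is not s-gonal.
s = 9: P(9, 15) = 750 and P(9, 16) = 856; 782 is not s-gonal.
s = 10: P(10, 14) = 742 and P(10, 15) = 855; 782 is not s-gonal.
s = 12: P(12, 12) = 672 and P(12, 13) = 793; 782 is not s-gonal.
Hits: s ∈ {5} → 1.

1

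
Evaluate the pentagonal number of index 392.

230300

The 392nd pentagonal number is n(3n−1)/2 with n = 392.
392·(3·392 − 1)/2 = 392·1175/2 = 230300.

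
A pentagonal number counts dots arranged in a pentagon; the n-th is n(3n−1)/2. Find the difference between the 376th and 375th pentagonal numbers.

Consecutive pentagonal numbers differ by 3n − 2: here 3·376 − 2 = 1126.

1126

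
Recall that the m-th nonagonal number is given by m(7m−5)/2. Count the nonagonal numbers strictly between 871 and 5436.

23

The n-th nonagonal number is n(7n−5)/2.
Smallest index with value > 871: n = 17 (giving 969).
Largest index with value < 5436: n = 39 (giving 5226).
Indices 17 through 39: 23 terms.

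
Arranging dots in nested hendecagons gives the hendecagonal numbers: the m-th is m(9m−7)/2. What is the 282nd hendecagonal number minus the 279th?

282·(9·282 − 7)/2 = 356871 and 279·(9·279 − 7)/2 = 349308.
Difference: 356871 − 349308 = 7563.

7563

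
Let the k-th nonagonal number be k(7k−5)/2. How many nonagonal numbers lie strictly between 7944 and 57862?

80

The n-th nonagonal number is n(7n−5)/2.
Smallest index with value > 7944: n = 49 (giving 8281).
Largest index with value < 57862: n = 128 (giving 57024).
Indices 49 through 128: 80 terms.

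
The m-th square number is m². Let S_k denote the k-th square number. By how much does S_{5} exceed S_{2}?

21

5² = 25 and 2² = 4.
Difference: 25 − 4 = 21.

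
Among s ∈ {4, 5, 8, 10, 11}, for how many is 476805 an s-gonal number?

1

s = 4: P(4, 690) = 476100 and P(4, 691) = 477481; 476805 is not s-gonal.
s = 5: P(5, 563) = 475172 and P(5, 564) = 476862; 476805 is not s-gonal.
s = 8: P(8, 399) = 476805. ✓
s = 10: P(10, 345) = 475065 and P(10, 346) = 477826; 476805 is not s-gonal.
s = 11: P(11, 325) = 474175 and P(11, 326) = 477101; 476805 is not s-gonal.
Hits: s ∈ {8} → 1.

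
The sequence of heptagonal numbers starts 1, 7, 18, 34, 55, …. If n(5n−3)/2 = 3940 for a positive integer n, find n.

Set n(5n−3)/2 = 3940, giving 5n² − 3n − 7880 = 0.
So n = (3 + 397) / 10 = 400/10 = 40.
Check: 40·(5·40 − 3)/2 = 3940. ✓

40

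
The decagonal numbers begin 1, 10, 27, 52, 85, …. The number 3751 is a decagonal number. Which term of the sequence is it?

Set n(4n−3) = 3751, giving 4n² − 3n − 3751 = 0.
So n = (3 + 245) / 8 = 248/8 = 31.

31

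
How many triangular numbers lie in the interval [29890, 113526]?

233

The n-th triangular number is n(n+1)/2.
Smallest index with value ≥ 29890: n = 244 (giving 29890).
Largest index with value ≤ 113526: n = 476 (giving 113526).
Indices 244 through 476: 233 terms.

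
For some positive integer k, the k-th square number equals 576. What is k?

We need n² = 576, so n = √576 = 24.

24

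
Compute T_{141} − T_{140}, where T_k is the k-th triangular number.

141

Consecutive triangular numbers differ by n: T_{141} − T_{140} = 141.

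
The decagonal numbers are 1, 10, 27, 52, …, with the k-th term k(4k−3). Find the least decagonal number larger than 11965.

Solve n(4n−3) > 11965 for integer n.
The largest n with value ≤ 11965 is 55 (since 11935 ≤ 11965 < 12376), so the first above is n = 56, value 12376.

12376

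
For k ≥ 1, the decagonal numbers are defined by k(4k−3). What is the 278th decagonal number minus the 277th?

2217

Consecutive decagonal numbers differ by 8n − 7: here 8·278 − 7 = 2217.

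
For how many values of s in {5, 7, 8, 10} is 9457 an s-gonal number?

1

s = 5: P(5, 79) = 9322 and P(5, 80) = 9560; 9457 is not s-gonal.
s = 7: P(7, 61) = 9211 and P(7, 62) = 9517; 9457 is not s-gonal.
s = 8: P(8, 56) = 9296 and P(8, 57) = 9633; 9457 is not s-gonal.
s = 10: P(10, 49) = 9457. ✓
Hits: s ∈ {10} → 1.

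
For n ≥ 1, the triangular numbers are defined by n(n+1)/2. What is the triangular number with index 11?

66

The 11th triangular number is n(n+1)/2 with n = 11.
11·12/2 = 132/2 = 66.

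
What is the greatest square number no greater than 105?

100

Solve n² ≤ 105 for integer n.
n = 10 gives 100 ≤ 105, while n = 11 gives 121 > 105; so the answer is 100.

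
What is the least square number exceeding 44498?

Solve n² > 44498 for integer n.
The largest n with value ≤ 44498 is 210 (since 44100 ≤ 44498 < 44521), so the first above is n = 211, value 44521.

44521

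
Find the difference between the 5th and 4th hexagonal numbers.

Consecutive hexagonal numbers differ by 4n − 3: here 4·5 − 3 = 17.

17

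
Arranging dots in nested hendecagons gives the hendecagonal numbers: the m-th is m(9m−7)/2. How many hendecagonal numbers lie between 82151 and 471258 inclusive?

189

The n-th hendecagonal number is n(9n−7)/2.
Smallest index with value ≥ 82151: n = 136 (giving 82756).
Largest index with value ≤ 471258: n = 324 (giving 471258).
Indices 136 through 324: 189 terms.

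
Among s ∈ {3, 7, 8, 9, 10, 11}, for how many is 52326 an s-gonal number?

s = 3: P(3, 323) = 52326. ✓
s = 7: P(7, 144) = 51624 and P(7, 145) = 52345; 52326 is not s-gonal.
s = 8: P(8, 132) = 52008 and P(8, 133) = 52801; 52326 is not s-gonal.
s = 9: P(9, 122) = 51789 and P(9, 123) = 52644; 52326 is not s-gonal.
s = 10: P(10, 114) = 51642 and P(10, 115) = 52555; 52326 is not s-gonal.
s = 11: P(11, 108) = 52110 and P(11, 109) = 53083; 52326 is not s-gonal.
Hits: s ∈ {3} → 1.

1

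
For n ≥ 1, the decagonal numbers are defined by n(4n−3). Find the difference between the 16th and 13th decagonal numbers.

339

16·(4·16 − 3) = 976 and 13·(4·13 − 3) = 637.
Difference: 976 − 637 = 339.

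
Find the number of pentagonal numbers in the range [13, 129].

The n-th pentagonal number is n(3n−1)/2.
Smallest index with value ≥ 13: n = 4 (giving 22).
Largest index with value ≤ 129: n = 9 (giving 117).
Indices 4 through 9: 6 terms.

6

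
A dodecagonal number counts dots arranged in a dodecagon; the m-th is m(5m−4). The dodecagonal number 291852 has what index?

242

Set n(5n−4) = 291852, giving 5n² − 4n − 291852 = 0.
The discriminant is 16 + 20·291852 = 5837056, and √5837056 = 2416.
So n = (4 + 2416) / 10 = 2420/10 = 242.
Check: 242·(5·242 − 4) = 291852. ✓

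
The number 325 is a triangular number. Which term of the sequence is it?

Set n(n+1)/2 = 325, giving n² + n − 650 = 0.
The discriminant is 1 + 8·325 = 2601, and √2601 = 51.
So n = (-1 + 51) / 2 = 50/2 = 25.
Check: 25·26/2 = 325. ✓

25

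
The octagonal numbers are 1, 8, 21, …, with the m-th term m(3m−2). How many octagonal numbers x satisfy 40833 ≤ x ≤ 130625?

The n-th octagonal number is n(3n−2).
Smallest index with value ≥ 40833: n = 117 (giving 40833).
Largest index with value ≤ 130625: n = 209 (giving 130625).
Indices 117 through 209: 93 terms.

93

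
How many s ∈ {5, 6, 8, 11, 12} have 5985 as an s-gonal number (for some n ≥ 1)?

s = 5: P(5, 63) = 5922 and P(5, 64) = 6112; 5985 is not s-gonal.
s = 6: P(6, 54) = 5778 and P(6, 55) = 5995; 5985 is not s-gonal.
s = 8: P(8, 45) = 5985. ✓
s = 11: P(11, 36) = 5706 and P(11, 37) = 6031; 5985 is not s-gonal.
s = 12: P(12, 35) = 5985. ✓
Hits: s ∈ {8, 12} → 2.

2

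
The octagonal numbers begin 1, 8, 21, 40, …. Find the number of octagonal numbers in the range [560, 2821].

18

The n-th octagonal number is n(3n−2).
Smallest index with value ≥ 560: n = 14 (giving 560).
Largest index with value ≤ 2821: n = 31 (giving 2821).
Indices 14 through 31: 18 terms.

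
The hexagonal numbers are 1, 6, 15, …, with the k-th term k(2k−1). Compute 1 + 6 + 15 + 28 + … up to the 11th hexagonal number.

946

Σ i(2i−1) = 2Σi² − Σi over i = 1..11.
Σi = 66 and Σi² = 506.
2·506 − 1·66 = 946.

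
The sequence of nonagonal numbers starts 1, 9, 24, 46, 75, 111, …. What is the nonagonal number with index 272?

258264

The 272nd nonagonal number is n(7n−5)/2 with n = 272.
272·(7·272 − 5)/2 = 272·1899/2 = 258264.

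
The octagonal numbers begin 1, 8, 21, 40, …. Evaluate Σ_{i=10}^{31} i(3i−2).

Σ i(3i−2) = 3Σi² − 2Σi over i = 10..31.
Σi = 496 − 45 = 451 and Σi² = 10416 − 285 = 10131.
3·10131 − 2·451 = 29491.

29491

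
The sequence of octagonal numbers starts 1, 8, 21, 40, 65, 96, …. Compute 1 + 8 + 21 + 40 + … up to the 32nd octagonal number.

Σ i(3i−2) = 3Σi² − 2Σi over i = 1..32.
Σi = 528 and Σi² = 11440.
3·11440 − 2·528 = 33264.

33264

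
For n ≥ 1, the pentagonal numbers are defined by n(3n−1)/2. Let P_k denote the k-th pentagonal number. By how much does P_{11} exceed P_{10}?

Consecutive pentagonal numbers differ by 3n − 2: here 3·11 − 2 = 31.

31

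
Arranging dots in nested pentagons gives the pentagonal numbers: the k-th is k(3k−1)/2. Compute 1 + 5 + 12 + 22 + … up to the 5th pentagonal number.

75

Σ i(3i−1)/2 = (3Σi² − Σi) / 2 over i = 1..5.
Σi = 15 and Σi² = 55.
(3·55 − 1·15) / 2 = 150/2 = 75.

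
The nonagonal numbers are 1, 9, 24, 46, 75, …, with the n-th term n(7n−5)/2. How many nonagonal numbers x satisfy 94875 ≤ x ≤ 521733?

The n-th nonagonal number is n(7n−5)/2.
Smallest index with value ≥ 94875: n = 165 (giving 94875).
Largest index with value ≤ 521733: n = 386 (giving 520521).
Indices 165 through 386: 222 terms.

222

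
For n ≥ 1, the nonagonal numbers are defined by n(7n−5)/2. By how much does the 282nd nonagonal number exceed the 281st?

Consecutive nonagonal numbers differ by 7n − 6: here 7·282 − 6 = 1968.

1968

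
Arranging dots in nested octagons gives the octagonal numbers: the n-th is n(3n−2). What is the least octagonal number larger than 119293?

119600

Solve n(3n−2) > 119293 for integer n.
The largest n with value ≤ 119293 is 199 (since 118405 ≤ 119293 < 119600), so the first above is n = 200, value 119600.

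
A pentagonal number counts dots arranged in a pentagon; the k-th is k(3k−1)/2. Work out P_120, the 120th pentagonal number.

21540

The 120th pentagonal number is n(3n−1)/2 with n = 120.
120·(3·120 − 1)/2 = 120·359/2 = 21540.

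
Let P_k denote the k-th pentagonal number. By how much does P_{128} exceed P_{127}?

Consecutive pentagonal numbers differ by 3n − 2: here 3·128 − 2 = 382.

382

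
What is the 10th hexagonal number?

190

The 10th hexagonal number is n(2n−1) with n = 10.
10·(2·10 − 1) = 10·19 = 190.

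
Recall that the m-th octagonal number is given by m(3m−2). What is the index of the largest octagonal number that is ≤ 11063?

Solve n(3n−2) ≤ 11063 for integer n.
n = 61 gives 11041 ≤ 11063, while n = 62 gives 11408 > 11063; so the answer is index 61.

61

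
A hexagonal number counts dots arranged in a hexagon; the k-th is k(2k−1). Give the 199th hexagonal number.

199·(2·199 − 1) = 199·397 = 79003.

79003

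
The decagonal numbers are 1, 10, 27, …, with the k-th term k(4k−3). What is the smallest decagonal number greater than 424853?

Solve n(4n−3) > 424853 for integer n.
The largest n with value ≤ 424853 is 326 (since 424126 ≤ 424853 < 426735), so the first above is n = 327, value 426735.

426735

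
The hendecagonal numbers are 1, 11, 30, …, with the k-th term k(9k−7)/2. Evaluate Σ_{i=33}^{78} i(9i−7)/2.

665160

Σ i(9i−7)/2 = (9Σi² − 7Σi) / 2 over i = 33..78.
Σi = 3081 − 528 = 2553 and Σi² = 161239 − 11440 = 149799.
(9·149799 − 7·2553) / 2 = 1330320/2 = 665160.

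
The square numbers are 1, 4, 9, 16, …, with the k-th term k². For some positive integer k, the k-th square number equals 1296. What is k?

We need n² = 1296, so n = √1296 = 36.

36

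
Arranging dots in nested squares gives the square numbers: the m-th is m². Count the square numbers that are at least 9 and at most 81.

7

The n-th square number is n².
Smallest index with value ≥ 9: n = 3 (giving 9).
Largest index with value ≤ 81: n = 9 (giving 81).
Indices 3 through 9: 7 terms.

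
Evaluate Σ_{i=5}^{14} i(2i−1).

Σ i(2i−1) = 2Σi² − Σi over i = 5..14.
Σi = 105 − 10 = 95 and Σi² = 1015 − 30 = 985.
2·985 − 1·95 = 1875.

1875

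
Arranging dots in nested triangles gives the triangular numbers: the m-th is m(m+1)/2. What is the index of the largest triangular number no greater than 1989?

62

Solve n(n+1)/2 ≤ 1989 for integer n.
n = 62 gives 1953 ≤ 1989, while n = 63 gives 2016 > 1989; so the answer is index 62.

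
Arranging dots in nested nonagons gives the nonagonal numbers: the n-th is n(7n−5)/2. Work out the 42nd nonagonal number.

42·(7·42 − 5)/2 = 42·289/2 = 6069.

6069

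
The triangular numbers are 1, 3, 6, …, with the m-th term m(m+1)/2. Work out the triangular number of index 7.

28

7·8/2 = 56/2 = 28.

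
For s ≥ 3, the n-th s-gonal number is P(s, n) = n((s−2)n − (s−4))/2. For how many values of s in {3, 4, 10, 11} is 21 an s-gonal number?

1

s = 3: P(3, 6) = 21. ✓
s = 4: P(4, 4) = 16 and P(4, 5) = 25; 21 is not s-gonal.
s = 10: P(10, 2) = 10 and P(10, 3) = 27; 21 is not s-gonal.
s = 11: P(11, 2) = 11 and P(11, 3) = 30; 21 is not s-gonal.
Hits: s ∈ {3} → 1.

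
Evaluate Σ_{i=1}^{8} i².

Σ_{i=1}^{8} i² = 8·9·17/6 = 204.

204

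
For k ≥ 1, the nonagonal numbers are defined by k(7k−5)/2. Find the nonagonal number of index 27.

27·(7·27 − 5)/2 = 27·184/2 = 27·92 = 2484.

2484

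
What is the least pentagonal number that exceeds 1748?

1820

Solve n(3n−1)/2 > 1748 for integer n.
The largest n with value ≤ 1748 is 34 (since 1717 ≤ 1748 < 1820), so the first above is n = 35, value 1820.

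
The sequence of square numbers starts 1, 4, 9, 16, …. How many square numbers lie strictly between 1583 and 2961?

The n-th square number is n².
Smallest index with value > 1583: n = 40 (giving 1600).
Largest index with value < 2961: n = 54 (giving 2916).
Indices 40 through 54: 15 terms.

15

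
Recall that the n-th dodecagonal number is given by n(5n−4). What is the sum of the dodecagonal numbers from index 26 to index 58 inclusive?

Σ i(5i−4) = 5Σi² − 4Σi over i = 26..58.
Σi = 1711 − 325 = 1386 and Σi² = 66729 − 5525 = 61204.
5·61204 − 4·1386 = 300476.

300476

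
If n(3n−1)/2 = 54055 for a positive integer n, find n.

Set n(3n−1)/2 = 54055, giving 3n² − n − 108110 = 0.
So n = (1 + 1139) / 6 = 1140/6 = 190.

190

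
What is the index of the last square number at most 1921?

43

Solve n² ≤ 1921 for integer n.
n = 43 gives 1849 ≤ 1921, while n = 44 gives 1936 > 1921; so the answer is index 43.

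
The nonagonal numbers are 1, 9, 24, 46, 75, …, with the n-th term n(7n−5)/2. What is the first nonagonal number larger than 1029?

1089

Solve n(7n−5)/2 > 1029 for integer n.
The largest n with value ≤ 1029 is 17 (since 969 ≤ 1029 < 1089), so the first above is n = 18, value 1089.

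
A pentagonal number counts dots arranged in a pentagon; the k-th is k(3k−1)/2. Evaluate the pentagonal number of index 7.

70

The 7th pentagonal number is n(3n−1)/2 with n = 7.
7·(3·7 − 1)/2 = 7·20/2 = 7·10 = 70.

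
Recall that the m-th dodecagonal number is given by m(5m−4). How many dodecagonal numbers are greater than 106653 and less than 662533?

218

The n-th dodecagonal number is n(5n−4).
Smallest index with value > 106653: n = 147 (giving 107457).
Largest index with value < 662533: n = 364 (giving 661024).
Indices 147 through 364: 218 terms.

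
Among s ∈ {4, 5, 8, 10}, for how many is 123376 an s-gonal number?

1

s = 4: P(4, 351) = 123201 and P(4, 352) = 123904; 123376 is not s-gonal.
s = 5: P(5, 286) = 122551 and P(5, 287) = 123410; 123376 is not s-gonal.
s = 8: P(8, 203) = 123221 and P(8, 204) = 124440; 123376 is not s-gonal.
s = 10: P(10, 176) = 123376. ✓
Hits: s ∈ {10} → 1.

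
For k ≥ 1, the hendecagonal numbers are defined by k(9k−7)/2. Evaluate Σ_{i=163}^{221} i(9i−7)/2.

9824739

Σ i(9i−7)/2 = (9Σi² − 7Σi) / 2 over i = 163..221.
Σi = 24531 − 13203 = 11328 and Σi² = 3622411 − 1430325 = 2192086.
(9·2192086 − 7·11328) / 2 = 19649478/2 = 9824739.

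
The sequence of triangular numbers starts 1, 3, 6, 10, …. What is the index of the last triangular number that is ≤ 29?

7

Solve n(n+1)/2 ≤ 29 for integer n.
n = 7 gives 28 ≤ 29, while n = 8 gives 36 > 29; so the answer is index 7.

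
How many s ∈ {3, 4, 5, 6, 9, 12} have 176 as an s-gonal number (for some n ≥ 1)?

1

s = 3: P(3, 18) = 171 and P(3, 19) = 190; 176 is not s-gonal.
s = 4: P(4, 13) = 169 and P(4, 14) = 196; 176 is not s-gonal.
s = 5: P(5, 11) = 176. ✓
s = 6: P(6, 9) = 153 and P(6, 10) = 190; 176 is not s-gonal.
s = 9: P(9, 7) = 154 and P(9, 8) = 204; 176 is not s-gonal.
s = 12: P(12, 6) = 156 and P(12, 7) = 217; 176 is not s-gonal.
Hits: s ∈ {5} → 1.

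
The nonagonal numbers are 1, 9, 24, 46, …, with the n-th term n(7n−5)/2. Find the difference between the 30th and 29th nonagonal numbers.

Consecutive nonagonal numbers differ by 7n − 6: here 7·30 − 6 = 204.

204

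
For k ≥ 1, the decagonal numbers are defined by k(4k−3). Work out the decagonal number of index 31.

3751

31·(4·31 − 3) = 31·121 = 3751.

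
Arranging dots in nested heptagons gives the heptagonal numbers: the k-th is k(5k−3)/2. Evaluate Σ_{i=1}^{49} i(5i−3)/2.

99225

Σ i(5i−3)/2 = (5Σi² − 3Σi) / 2 over i = 1..49.
Σi = 1225 and Σi² = 40425.
(5·40425 − 3·1225) / 2 = 198450/2 = 99225.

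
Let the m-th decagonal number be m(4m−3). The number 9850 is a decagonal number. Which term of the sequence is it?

Set n(4n−3) = 9850, giving 4n² − 3n − 9850 = 0.
The discriminant is 9 + 16·9850 = 157609, and √157609 = 397.
So n = (3 + 397) / 8 = 400/8 = 50.
Check: 50·(4·50 − 3) = 9850. ✓

50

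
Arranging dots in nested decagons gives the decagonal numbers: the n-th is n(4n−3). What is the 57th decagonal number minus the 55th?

57·(4·57 − 3) = 12825 and 55·(4·55 − 3) = 11935.
Difference: 12825 − 11935 = 890.

890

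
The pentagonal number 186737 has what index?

353

Set n(3n−1)/2 = 186737, giving 3n² − n − 373474 = 0.
So n = (1 + 2117) / 6 = 2118/6 = 353.
Check: 353·(3·353 − 1)/2 = 186737. ✓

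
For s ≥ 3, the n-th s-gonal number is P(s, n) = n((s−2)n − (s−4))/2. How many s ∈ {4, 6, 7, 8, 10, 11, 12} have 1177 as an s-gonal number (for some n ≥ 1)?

s = 4: P(4, 34) = 1156 and P(4, 35) = 1225; 1177 is not s-gonal.
s = 6: P(6, 24) = 1128 and P(6, 25) = 1225; 1177 is not s-gonal.
s = 7: P(7, 22) = 1177. ✓
s = 8: P(8, 20) = 1160 and P(8, 21) = 1281; 1177 is not s-gonal.
s = 10: P(10, 17) = 1105 and P(10, 18) = 1242; 1177 is not s-gonal.
s = 11: P(11, 16) = 1096 and P(11, 17) = 1241; 1177 is not s-gonal.
s = 12: P(12, 15) = 1065 and P(12, 16) = 1216; 1177 is not s-gonal.
Hits: s ∈ {7} → 1.

1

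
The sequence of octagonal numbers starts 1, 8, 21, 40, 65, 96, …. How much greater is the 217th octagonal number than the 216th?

1297

Consecutive octagonal numbers differ by 6n − 5: here 6·217 − 5 = 1297.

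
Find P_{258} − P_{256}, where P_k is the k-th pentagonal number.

1541

258·(3·258 − 1)/2 = 99717 and 256·(3·256 − 1)/2 = 98176.
Difference: 99717 − 98176 = 1541.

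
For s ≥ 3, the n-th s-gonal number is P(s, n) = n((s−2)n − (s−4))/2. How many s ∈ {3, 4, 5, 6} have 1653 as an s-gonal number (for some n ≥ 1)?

s = 3: P(3, 57) = 1653. ✓
s = 4: P(4, 40) = 1600 and P(4, 41) = 1681; 1653 is not s-gonal.
s = 5: P(5, 33) = 1617 and P(5, 34) = 1717; 1653 is not s-gonal.
s = 6: P(6, 29) = 1653. ✓
Hits: s ∈ {3, 6} → 2.

2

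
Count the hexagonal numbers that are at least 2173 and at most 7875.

The n-th hexagonal number is n(2n−1).
Smallest index with value ≥ 2173: n = 34 (giving 2278).
Largest index with value ≤ 7875: n = 63 (giving 7875).
Indices 34 through 63: 30 terms.

30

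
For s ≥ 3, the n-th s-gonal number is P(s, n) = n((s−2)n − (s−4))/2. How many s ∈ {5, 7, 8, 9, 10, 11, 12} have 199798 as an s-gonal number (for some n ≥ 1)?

s = 5: P(5, 365) = 199655 and P(5, 366) = 200751; 199798 is not s-gonal.
s = 7: P(7, 283) = 199798. ✓
s = 8: P(8, 258) = 199176 and P(8, 259) = 200725; 199798 is not s-gonal.
s = 9: P(9, 239) = 199326 and P(9, 240) = 201000; 199798 is not s-gonal.
s = 10: P(10, 223) = 198247 and P(10, 224) = 200032; 199798 is not s-gonal.
s = 11: P(11, 211) = 199606 and P(11, 212) = 201506; 199798 is not s-gonal.
s = 12: P(12, 200) = 199200 and P(12, 201) = 201201; 199798 is not s-gonal.
Hits: s ∈ {7} → 1.

1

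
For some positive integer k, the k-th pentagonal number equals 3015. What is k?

Set n(3n−1)/2 = 3015, giving 3n² − n − 6030 = 0.
So n = (1 + 269) / 6 = 270/6 = 45.
Check: 45·(3·45 − 1)/2 = 3015. ✓

45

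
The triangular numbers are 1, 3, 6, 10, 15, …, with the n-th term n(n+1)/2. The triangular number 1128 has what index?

Set n(n+1)/2 = 1128, giving n² + n − 2256 = 0.
So n = (-1 + 95) / 2 = 94/2 = 47.

47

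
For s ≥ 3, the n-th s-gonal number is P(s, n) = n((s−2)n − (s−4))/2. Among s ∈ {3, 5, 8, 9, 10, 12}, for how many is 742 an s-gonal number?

s = 3: P(3, 38) = 741 and P(3, 39) = 780; 742 is not s-gonal.
s = 5: P(5, 22) = 715 and P(5, 23) = 782; 742 is not s-gonal.
s = 8: P(8, 16) = 736 and P(8, 17) = 833; 742 is not s-gonal.
s = 9: P(9, 14) = 651 and P(9, 15) = 750; 742 is not s-gonal.
s = 10: P(10, 14) = 742. ✓
s = 12: P(12, 12) = 672 and P(12, 13) = 793; 742 is not s-gonal.
Hits: s ∈ {10} → 1.

1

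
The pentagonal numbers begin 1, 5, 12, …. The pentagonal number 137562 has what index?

Set n(3n−1)/2 = 137562, giving 3n² − n − 275124 = 0.
The discriminant is 1 + 24·137562 = 3301489, and √3301489 = 1817.
So n = (1 + 1817) / 6 = 1818/6 = 303.

303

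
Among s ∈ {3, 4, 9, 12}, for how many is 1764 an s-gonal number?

1

s = 3: P(3, 58) = 1711 and P(3, 59) = 1770; 1764 is not s-gonal.
s = 4: P(4, 42) = 1764. ✓
s = 9: P(9, 22) = 1639 and P(9, 23) = 1794; 1764 is not s-gonal.
s = 12: P(12, 19) = 1729 and P(12, 20) = 1920; 1764 is not s-gonal.
Hits: s ∈ {4} → 1.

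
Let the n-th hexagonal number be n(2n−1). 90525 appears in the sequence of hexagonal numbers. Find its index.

213

Set n(2n−1) = 90525, giving 2n² − n − 90525 = 0.
The discriminant is 1 + 8·90525 = 724201, and √724201 = 851.
So n = (1 + 851) / 4 = 852/4 = 213.
Check: 213·(2·213 − 1) = 90525. ✓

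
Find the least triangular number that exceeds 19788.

Solve n(n+1)/2 > 19788 for integer n.
The largest n with value ≤ 19788 is 198 (since 19701 ≤ 19788 < 19900), so the first above is n = 199, value 19900.

19900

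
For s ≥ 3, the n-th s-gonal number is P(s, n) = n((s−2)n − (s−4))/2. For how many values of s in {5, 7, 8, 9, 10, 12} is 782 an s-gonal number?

1

s = 5: P(5, 23) = 782. ✓
s = 7: P(7, 17) = 697 and P(7, 18) = 783; 782 is not s-gonal.
s = 8: P(8, 16) = 736 and P(8, 17) = 833; 782 is not s-gonal.
s = 9: P(9, 15) = 750 and P(9, 16) = 856; 782 is not s-gonal.
s = 10: P(10, 14) = 742 and P(10, 15) = 855; 782 is not s-gonal.
s = 12: P(12, 12) = 672 and P(12, 13) = 793; 782 is not s-gonal.
Hits: s ∈ {5} → 1.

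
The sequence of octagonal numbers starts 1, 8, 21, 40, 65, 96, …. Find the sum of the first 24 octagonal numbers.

14100

Σ i(3i−2) = 3Σi² − 2Σi over i = 1..24.
Σi = 300 and Σi² = 4900.
3·4900 − 2·300 = 14100.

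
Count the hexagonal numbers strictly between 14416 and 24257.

25

The n-th hexagonal number is n(2n−1).
Smallest index with value > 14416: n = 86 (giving 14706).
Largest index with value < 24257: n = 110 (giving 24090).
Indices 86 through 110: 25 terms.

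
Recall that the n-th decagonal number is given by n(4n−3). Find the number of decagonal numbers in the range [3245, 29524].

The n-th decagonal number is n(4n−3).
Smallest index with value ≥ 3245: n = 29 (giving 3277).
Largest index with value ≤ 29524: n = 86 (giving 29326).
Indices 29 through 86: 58 terms.

58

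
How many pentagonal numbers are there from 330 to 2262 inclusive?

25

The n-th pentagonal number is n(3n−1)/2.
Smallest index with value ≥ 330: n = 15 (giving 330).
Largest index with value ≤ 2262: n = 39 (giving 2262).
Indices 15 through 39: 25 terms.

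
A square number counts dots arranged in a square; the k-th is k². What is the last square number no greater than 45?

Solve n² ≤ 45 for integer n.
n = 6 gives 36 ≤ 45, while n = 7 gives 49 > 45; so the answer is 36.

36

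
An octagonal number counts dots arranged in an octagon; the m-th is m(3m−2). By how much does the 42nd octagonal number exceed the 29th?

42·(3·42 − 2) = 5208 and 29·(3·29 − 2) = 2465.
Difference: 5208 − 2465 = 2743.

2743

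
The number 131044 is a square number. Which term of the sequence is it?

We need n² = 131044, so n = √131044 = 362.
Check: 362² = 131044. ✓

362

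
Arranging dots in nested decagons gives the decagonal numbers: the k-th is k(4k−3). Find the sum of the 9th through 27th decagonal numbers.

Σ i(4i−3) = 4Σi² − 3Σi over i = 9..27.
Σi = 378 − 36 = 342 and Σi² = 6930 − 204 = 6726.
4·6726 − 3·342 = 25878.

25878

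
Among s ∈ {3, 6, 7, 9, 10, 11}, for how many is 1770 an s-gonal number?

s = 3: P(3, 59) = 1770. ✓
s = 6: P(6, 30) = 1770. ✓
s = 7: P(7, 26) = 1651 and P(7, 27) = 1782; 1770 is not s-gonal.
s = 9: P(9, 22) = 1639 and P(9, 23) = 1794; 1770 is not s-gonal.
s = 10: P(10, 21) = 1701 and P(10, 22) = 1870; 1770 is not s-gonal.
s = 11: P(11, 20) = 1730 and P(11, 21) = 1911; 1770 is not s-gonal.
Hits: s ∈ {3, 6} → 2.

2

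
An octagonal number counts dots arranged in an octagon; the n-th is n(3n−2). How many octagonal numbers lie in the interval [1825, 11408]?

38

The n-th octagonal number is n(3n−2).
Smallest index with value ≥ 1825: n = 25 (giving 1825).
Largest index with value ≤ 11408: n = 62 (giving 11408).
Indices 25 through 62: 38 terms.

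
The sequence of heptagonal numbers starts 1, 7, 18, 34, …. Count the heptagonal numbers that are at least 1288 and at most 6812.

The n-th heptagonal number is n(5n−3)/2.
Smallest index with value ≥ 1288: n = 23 (giving 1288).
Largest index with value ≤ 6812: n = 52 (giving 6682).
Indices 23 through 52: 30 terms.

30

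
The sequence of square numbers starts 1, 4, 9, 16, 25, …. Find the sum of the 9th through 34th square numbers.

Σ_{i=9}^{34} i² = 13685 − 204 = 13481.

13481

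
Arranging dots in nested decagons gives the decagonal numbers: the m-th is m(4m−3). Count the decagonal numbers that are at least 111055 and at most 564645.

The n-th decagonal number is n(4n−3).
Smallest index with value ≥ 111055: n = 167 (giving 111055).
Largest index with value ≤ 564645: n = 376 (giving 564376).
Indices 167 through 376: 210 terms.

210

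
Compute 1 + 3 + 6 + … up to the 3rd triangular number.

10

Σ i(i+1)/2 = (Σi² + Σi) / 2 over i = 1..3.
Σi = 6 and Σi² = 14.
(1·14 + 1·6) / 2 = 20/2 = 10.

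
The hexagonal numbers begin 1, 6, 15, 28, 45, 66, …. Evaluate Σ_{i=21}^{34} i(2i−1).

Σ i(2i−1) = 2Σi² − Σi over i = 21..34.
Σi = 595 − 210 = 385 and Σi² = 13685 − 2870 = 10815.
2·10815 − 1·385 = 21245.

21245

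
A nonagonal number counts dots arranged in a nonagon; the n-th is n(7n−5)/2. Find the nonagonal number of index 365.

465375

365·(7·365 − 5)/2 = 365·2550/2 = 365·1275 = 465375.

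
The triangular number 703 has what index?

37

Set n(n+1)/2 = 703, giving n² + n − 1406 = 0.
The discriminant is 1 + 8·703 = 5625, and √5625 = 75.
So n = (-1 + 75) / 2 = 74/2 = 37.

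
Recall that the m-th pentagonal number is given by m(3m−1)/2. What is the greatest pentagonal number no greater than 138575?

Solve n(3n−1)/2 ≤ 138575 for integer n.
n = 304 gives 138472 ≤ 138575, while n = 305 gives 139385 > 138575; so the answer is 138472.

138472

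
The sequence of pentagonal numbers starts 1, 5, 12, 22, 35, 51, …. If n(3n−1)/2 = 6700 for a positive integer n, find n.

67

Set n(3n−1)/2 = 6700, giving 3n² − n − 13400 = 0.
The discriminant is 1 + 24·6700 = 160801, and √160801 = 401.
So n = (1 + 401) / 6 = 402/6 = 67.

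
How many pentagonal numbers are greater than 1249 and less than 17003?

The n-th pentagonal number is n(3n−1)/2.
Smallest index with value > 1249: n = 30 (giving 1335).
Largest index with value < 17003: n = 106 (giving 16801).
Indices 30 through 106: 77 terms.

77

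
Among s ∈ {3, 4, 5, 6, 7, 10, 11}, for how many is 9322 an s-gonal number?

1

s = 3: P(3, 136) = 9316 and P(3, 137) = 9453; 9322 is not s-gonal.
s = 4: P(4, 96) = 9216 and P(4, 97) = 9409; 9322 is not s-gonal.
s = 5: P(5, 79) = 9322. ✓
s = 6: P(6, 68) = 9180 and P(6, 69) = 9453; 9322 is not s-gonal.
s = 7: P(7, 61) = 9211 and P(7, 62) = 9517; 9322 is not s-gonal.
s = 10: P(10, 48) = 9072 and P(10, 49) = 9457; 9322 is not s-gonal.
s = 11: P(11, 45) = 8955 and P(11, 46) = 9361; 9322 is not s-gonal.
Hits: s ∈ {5} → 1.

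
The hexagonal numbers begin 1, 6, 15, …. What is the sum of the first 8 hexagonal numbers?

372

Σ i(2i−1) = 2Σi² − Σi over i = 1..8.
Σi = 36 and Σi² = 204.
2·204 − 1·36 = 372.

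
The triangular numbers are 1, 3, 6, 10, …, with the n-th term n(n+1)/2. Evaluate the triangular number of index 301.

301·302/2 = 90902/2 = 45451.

45451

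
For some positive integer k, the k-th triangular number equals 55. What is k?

10

Set n(n+1)/2 = 55, giving n² + n − 110 = 0.
The discriminant is 1 + 8·55 = 441, and √441 = 21.
So n = (-1 + 21) / 2 = 20/2 = 10.
Check: 10·11/2 = 55. ✓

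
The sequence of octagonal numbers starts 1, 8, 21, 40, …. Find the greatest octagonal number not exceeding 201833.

Solve n(3n−2) ≤ 201833 for integer n.
n = 259 gives 200725 ≤ 201833, while n = 260 gives 202280 > 201833; so the answer is 200725.

200725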